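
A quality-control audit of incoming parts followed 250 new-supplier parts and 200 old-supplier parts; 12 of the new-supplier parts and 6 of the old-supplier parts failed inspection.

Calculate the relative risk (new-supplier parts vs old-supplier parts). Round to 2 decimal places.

risk, new-supplier parts = 12/250 = 0.04800
risk, old-supplier parts = 6/200 = 0.03000
RR = 0.04800 / 0.03000 = 1.60

1.60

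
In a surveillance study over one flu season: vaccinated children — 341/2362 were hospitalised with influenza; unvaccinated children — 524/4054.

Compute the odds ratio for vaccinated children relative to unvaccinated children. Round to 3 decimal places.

1.137

odds, vaccinated children = 341/2021 = 0.1687
odds, unvaccinated children = 524/3530 = 0.1484
OR = 0.1687 / 0.1484 = 1.137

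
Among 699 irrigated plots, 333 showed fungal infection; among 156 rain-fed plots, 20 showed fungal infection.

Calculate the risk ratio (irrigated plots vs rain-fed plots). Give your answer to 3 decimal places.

RR ≈ 3.716

risk, irrigated plots = 333/699 = 0.4764
risk, rain-fed plots = 20/156 = 0.1282
RR = 0.4764 / 0.1282 = 3.716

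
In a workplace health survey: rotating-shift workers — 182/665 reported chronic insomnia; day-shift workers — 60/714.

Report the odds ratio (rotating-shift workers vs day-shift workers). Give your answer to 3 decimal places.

OR = (182 × 654) / (483 × 60) = 119028/28980 ≈ 4.107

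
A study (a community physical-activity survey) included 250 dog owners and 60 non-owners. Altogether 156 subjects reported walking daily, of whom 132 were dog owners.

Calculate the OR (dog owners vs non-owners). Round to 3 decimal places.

dog owners without the outcome: 250 − 132 = 118
non-owners with the outcome: 156 − 132 = 24
non-owners without the outcome: 60 − 24 = 36
odds, dog owners = 132/118 = 1.1186
odds, non-owners = 24/36 = 0.6667
OR = 1.1186 / 0.6667 = 1.678

OR ≈ 1.678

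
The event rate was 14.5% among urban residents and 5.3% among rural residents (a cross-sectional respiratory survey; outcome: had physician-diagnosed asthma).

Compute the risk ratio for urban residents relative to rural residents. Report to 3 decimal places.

RR = 0.1450 / 0.0530 = 2.736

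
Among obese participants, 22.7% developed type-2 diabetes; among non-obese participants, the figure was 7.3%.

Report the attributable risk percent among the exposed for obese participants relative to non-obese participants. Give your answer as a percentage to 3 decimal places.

AR% = (0.2270 − 0.0730) / 0.2270 = 0.6784 → 67.841%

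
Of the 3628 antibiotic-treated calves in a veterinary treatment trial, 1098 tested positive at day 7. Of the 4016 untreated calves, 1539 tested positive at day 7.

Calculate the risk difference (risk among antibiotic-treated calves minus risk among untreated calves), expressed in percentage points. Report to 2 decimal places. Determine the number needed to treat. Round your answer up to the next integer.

risk, antibiotic-treated calves = 1098/3628 = 0.3026
risk, untreated calves = 1539/4016 = 0.3832
risk difference = 0.3026 − 0.3832 = -0.0806 → -8.06 percentage points
absolute risk difference = 0.080571
1 / 0.080571 = 12.411 → round up → 13

RD = -8.06; NNT = 13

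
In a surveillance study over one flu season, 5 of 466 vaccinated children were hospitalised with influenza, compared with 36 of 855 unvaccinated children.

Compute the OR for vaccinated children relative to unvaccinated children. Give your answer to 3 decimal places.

odds, vaccinated children = 5/461 = 0.01085
odds, unvaccinated children = 36/819 = 0.04396
OR = 0.01085 / 0.04396 = 0.247

0.247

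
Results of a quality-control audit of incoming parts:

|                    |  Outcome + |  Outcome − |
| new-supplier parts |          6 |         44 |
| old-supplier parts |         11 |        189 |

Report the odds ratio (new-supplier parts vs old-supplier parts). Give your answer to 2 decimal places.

2.34

odds, new-supplier parts = 6/44 = 0.1364
odds, old-supplier parts = 11/189 = 0.0582
OR = 0.1364 / 0.0582 = 2.34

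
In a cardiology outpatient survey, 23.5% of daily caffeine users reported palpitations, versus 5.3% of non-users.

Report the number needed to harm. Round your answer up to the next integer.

absolute risk difference = 0.182000
1 / 0.182000 = 5.495 → round up → 6

NNH = 6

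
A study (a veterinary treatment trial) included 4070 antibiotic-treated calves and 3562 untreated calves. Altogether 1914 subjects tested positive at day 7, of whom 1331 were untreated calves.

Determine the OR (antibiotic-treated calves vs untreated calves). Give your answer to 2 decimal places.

0.28

antibiotic-treated calves with the outcome: 1914 − 1331 = 583
antibiotic-treated calves without the outcome: 4070 − 583 = 3487
untreated calves without the outcome: 3562 − 1331 = 2231
OR = (583 × 2231) / (3487 × 1331) = 1300673/4641197 ≈ 0.28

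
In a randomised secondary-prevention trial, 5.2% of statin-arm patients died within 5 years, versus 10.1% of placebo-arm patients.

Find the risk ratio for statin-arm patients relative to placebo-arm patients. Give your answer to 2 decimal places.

RR = 0.0520 / 0.1010 = 0.51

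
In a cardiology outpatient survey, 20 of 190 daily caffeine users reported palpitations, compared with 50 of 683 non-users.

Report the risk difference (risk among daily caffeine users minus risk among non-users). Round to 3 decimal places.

RD ≈ 0.032

risk, daily caffeine users = 20/190 = 0.1053
risk, non-users = 50/683 = 0.0732
risk difference = 0.1053 − 0.0732 = 0.032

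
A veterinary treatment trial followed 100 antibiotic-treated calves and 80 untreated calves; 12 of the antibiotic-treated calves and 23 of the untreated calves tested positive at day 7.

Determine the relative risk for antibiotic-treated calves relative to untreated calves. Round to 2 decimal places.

risk, antibiotic-treated calves = 12/100 = 0.1200
risk, untreated calves = 23/80 = 0.2875
RR = 0.1200 / 0.2875 = 0.42

RR = 0.42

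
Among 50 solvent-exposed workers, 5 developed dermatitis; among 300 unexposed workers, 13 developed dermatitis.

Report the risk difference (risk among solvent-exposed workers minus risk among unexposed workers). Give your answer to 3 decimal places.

risk, solvent-exposed workers = 5/50 = 0.10000
risk, unexposed workers = 13/300 = 0.04333
risk difference = 0.10000 − 0.04333 = 0.057

RD ≈ 0.057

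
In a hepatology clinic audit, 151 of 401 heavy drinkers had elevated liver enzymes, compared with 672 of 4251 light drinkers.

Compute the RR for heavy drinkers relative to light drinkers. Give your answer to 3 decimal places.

risk, heavy drinkers = 151/401 = 0.3766
risk, light drinkers = 672/4251 = 0.1581
RR = 0.3766 / 0.1581 = 2.382

2.382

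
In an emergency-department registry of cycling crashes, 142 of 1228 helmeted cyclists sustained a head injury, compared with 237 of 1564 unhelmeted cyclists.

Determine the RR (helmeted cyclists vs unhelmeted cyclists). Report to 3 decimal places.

risk, helmeted cyclists = 142/1228 = 0.1156
risk, unhelmeted cyclists = 237/1564 = 0.1515
RR = 0.1156 / 0.1515 = 0.763

0.763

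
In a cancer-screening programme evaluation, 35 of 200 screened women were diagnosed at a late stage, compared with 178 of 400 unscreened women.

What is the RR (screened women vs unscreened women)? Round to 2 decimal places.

risk, screened women = 35/200 = 0.1750
risk, unscreened women = 178/400 = 0.4450
RR = 0.1750 / 0.4450 = 0.39

RR: 0.39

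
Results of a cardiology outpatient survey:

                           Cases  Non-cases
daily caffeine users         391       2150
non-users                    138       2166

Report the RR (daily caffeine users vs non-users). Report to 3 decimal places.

risk, daily caffeine users = 391/2541 = 0.1539
risk, non-users = 138/2304 = 0.0599
RR = 0.1539 / 0.0599 = 2.569

2.569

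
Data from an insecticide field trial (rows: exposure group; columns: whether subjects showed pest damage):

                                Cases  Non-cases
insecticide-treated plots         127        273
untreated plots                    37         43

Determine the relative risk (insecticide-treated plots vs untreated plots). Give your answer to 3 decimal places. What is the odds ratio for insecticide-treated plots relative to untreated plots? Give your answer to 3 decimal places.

risk, insecticide-treated plots = 127/400 = 0.3175
risk, untreated plots = 37/80 = 0.4625
RR = 0.3175 / 0.4625 = 0.686
odds, insecticide-treated plots = 127/273 = 0.4652
odds, untreated plots = 37/43 = 0.8605
OR = 0.4652 / 0.8605 = 0.541

RR = 0.686; OR = 0.541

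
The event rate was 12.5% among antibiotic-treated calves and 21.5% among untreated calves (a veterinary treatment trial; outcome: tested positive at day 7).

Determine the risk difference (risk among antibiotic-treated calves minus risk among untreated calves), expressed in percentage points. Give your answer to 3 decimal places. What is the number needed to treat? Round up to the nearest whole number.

RD = -9.000; NNT = 12

risk difference = 0.1250 − 0.2150 = -0.0900 → -9.000 percentage points
absolute risk difference = 0.090000
1 / 0.090000 = 11.111 → round up → 12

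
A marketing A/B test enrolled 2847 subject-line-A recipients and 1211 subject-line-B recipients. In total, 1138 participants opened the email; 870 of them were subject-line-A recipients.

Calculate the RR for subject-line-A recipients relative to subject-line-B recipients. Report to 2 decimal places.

RR ≈ 1.38

subject-line-A recipients without the outcome: 2847 − 870 = 1977
subject-line-B recipients with the outcome: 1138 − 870 = 268
subject-line-B recipients without the outcome: 1211 − 268 = 943
risk, subject-line-A recipients = 870/2847 = 0.3056
risk, subject-line-B recipients = 268/1211 = 0.2213
RR = 0.3056 / 0.2213 = 1.38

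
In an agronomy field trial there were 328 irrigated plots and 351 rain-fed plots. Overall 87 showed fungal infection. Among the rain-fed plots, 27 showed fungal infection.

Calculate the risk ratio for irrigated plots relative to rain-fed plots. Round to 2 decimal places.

2.38

irrigated plots with the outcome: 87 − 27 = 60
irrigated plots without the outcome: 328 − 60 = 268
rain-fed plots without the outcome: 351 − 27 = 324
risk, irrigated plots = 60/328 = 0.1829
risk, rain-fed plots = 27/351 = 0.0769
RR = 0.1829 / 0.0769 = 2.38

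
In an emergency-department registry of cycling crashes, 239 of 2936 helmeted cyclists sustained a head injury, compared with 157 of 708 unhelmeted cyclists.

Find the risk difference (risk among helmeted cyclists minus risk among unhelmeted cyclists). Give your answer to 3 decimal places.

RD = -0.140

risk, helmeted cyclists = 239/2936 = 0.0814
risk, unhelmeted cyclists = 157/708 = 0.2218
risk difference = 0.0814 − 0.2218 = -0.140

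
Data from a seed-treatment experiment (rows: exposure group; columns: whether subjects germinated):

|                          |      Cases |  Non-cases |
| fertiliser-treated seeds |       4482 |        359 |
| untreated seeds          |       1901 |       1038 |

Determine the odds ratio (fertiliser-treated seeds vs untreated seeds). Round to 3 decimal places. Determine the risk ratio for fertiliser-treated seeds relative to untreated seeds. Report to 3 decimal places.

OR = 6.817; RR = 1.431

OR = (4482 × 1038) / (359 × 1901) = 4652316/682459 ≈ 6.817
risk, fertiliser-treated seeds = 4482/4841 = 0.9258
risk, untreated seeds = 1901/2939 = 0.6468
RR = 0.9258 / 0.6468 = 1.431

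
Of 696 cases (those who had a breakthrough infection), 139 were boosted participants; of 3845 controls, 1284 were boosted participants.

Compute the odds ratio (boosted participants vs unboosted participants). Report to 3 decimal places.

OR = (139 × 2561) / (1284 × 557) = 355979/715188 ≈ 0.498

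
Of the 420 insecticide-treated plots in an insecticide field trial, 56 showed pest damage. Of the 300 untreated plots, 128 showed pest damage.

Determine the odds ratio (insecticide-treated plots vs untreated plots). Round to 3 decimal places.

OR: 0.207

odds, insecticide-treated plots = 56/364 = 0.1538
odds, untreated plots = 128/172 = 0.7442
OR = 0.1538 / 0.7442 = 0.207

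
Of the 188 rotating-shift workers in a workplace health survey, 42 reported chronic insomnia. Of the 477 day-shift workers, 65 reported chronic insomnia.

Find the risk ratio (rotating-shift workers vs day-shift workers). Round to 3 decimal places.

risk, rotating-shift workers = 42/188 = 0.2234
risk, day-shift workers = 65/477 = 0.1363
RR = 0.2234 / 0.1363 = 1.639

1.639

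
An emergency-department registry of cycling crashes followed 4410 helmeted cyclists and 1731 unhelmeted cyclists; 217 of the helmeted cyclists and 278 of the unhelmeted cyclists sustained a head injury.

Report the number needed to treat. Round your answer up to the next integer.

NNT = 9

risk, helmeted cyclists = 217/4410 = 0.049206
risk, unhelmeted cyclists = 278/1731 = 0.160601
absolute risk difference = 0.111394
1 / 0.111394 = 8.977 → round up → 9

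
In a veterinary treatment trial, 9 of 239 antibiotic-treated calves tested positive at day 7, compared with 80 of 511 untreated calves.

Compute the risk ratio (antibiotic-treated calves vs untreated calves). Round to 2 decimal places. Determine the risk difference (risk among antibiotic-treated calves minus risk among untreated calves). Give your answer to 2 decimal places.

risk, antibiotic-treated calves = 9/239 = 0.03766
risk, untreated calves = 80/511 = 0.15656
RR = 0.03766 / 0.15656 = 0.24
risk difference = 0.03766 − 0.15656 = -0.12

RR = 0.24; RD = -0.12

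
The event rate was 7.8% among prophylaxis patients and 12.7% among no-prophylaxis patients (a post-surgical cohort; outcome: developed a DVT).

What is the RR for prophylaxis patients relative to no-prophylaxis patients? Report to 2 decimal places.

RR = 0.0780 / 0.1270 = 0.61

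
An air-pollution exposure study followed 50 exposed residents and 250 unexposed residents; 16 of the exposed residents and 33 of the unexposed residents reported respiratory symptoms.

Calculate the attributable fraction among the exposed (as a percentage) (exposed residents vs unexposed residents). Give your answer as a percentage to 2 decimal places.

58.75%

risk, exposed residents = 16/50 = 0.3200
risk, unexposed residents = 33/250 = 0.1320
AR% = (0.3200 − 0.1320) / 0.3200 = 0.5875 → 58.75%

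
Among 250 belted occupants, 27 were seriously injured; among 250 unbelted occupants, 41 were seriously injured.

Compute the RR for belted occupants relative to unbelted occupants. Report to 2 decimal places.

RR = 0.66

risk, belted occupants = 27/250 = 0.1080
risk, unbelted occupants = 41/250 = 0.1640
RR = 0.1080 / 0.1640 = 0.66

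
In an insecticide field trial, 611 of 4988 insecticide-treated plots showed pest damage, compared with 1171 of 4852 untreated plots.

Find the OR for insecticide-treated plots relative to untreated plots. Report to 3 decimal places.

OR = (611 × 3681) / (4377 × 1171) = 2249091/5125467 ≈ 0.439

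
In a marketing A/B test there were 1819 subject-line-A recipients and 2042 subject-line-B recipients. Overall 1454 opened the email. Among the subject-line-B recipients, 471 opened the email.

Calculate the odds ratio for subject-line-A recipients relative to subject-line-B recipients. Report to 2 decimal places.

3.92

subject-line-A recipients with the outcome: 1454 − 471 = 983
subject-line-A recipients without the outcome: 1819 − 983 = 836
subject-line-B recipients without the outcome: 2042 − 471 = 1571
odds, subject-line-A recipients = 983/836 = 1.1758
odds, subject-line-B recipients = 471/1571 = 0.2998
OR = 1.1758 / 0.2998 = 3.92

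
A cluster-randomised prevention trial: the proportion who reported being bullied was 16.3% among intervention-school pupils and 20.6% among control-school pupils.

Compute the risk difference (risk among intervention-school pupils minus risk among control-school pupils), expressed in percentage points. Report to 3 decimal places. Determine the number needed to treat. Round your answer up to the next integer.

risk difference = 0.1630 − 0.2060 = -0.0430 → -4.300 percentage points
absolute risk difference = 0.043000
1 / 0.043000 = 23.256 → round up → 24

RD = -4.300; NNT = 24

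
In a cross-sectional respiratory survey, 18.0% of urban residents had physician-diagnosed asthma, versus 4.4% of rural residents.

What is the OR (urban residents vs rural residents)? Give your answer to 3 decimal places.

odds, urban residents = 0.18000/0.82000 = 0.21951
odds, rural residents = 0.04400/0.95600 = 0.04603
OR = 0.21951 / 0.04603 = 4.769

4.769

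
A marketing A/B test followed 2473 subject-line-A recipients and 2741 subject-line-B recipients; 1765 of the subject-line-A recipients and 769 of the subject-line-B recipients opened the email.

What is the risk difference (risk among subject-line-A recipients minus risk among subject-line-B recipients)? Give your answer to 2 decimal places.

risk, subject-line-A recipients = 1765/2473 = 0.7137
risk, subject-line-B recipients = 769/2741 = 0.2806
risk difference = 0.7137 − 0.2806 = 0.43

RD: 0.43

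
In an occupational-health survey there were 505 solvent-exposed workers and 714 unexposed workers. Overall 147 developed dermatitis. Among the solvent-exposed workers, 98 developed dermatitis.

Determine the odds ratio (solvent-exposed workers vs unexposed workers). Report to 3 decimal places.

OR: 3.268

solvent-exposed workers without the outcome: 505 − 98 = 407
unexposed workers with the outcome: 147 − 98 = 49
unexposed workers without the outcome: 714 − 49 = 665
OR = (98 × 665) / (407 × 49) = 65170/19943 ≈ 3.268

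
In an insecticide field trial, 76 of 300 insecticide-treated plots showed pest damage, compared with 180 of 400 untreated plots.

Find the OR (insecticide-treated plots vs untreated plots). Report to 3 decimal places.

0.415

odds, insecticide-treated plots = 76/224 = 0.3393
odds, untreated plots = 180/220 = 0.8182
OR = 0.3393 / 0.8182 = 0.415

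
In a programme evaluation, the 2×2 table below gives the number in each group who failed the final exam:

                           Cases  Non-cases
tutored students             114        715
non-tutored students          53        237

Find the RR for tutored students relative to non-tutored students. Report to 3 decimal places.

RR: 0.752

risk, tutored students = 114/829 = 0.1375
risk, non-tutored students = 53/290 = 0.1828
RR = 0.1375 / 0.1828 = 0.752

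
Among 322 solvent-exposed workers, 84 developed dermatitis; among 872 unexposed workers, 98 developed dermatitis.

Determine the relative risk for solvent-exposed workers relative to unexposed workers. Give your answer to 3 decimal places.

risk, solvent-exposed workers = 84/322 = 0.2609
risk, unexposed workers = 98/872 = 0.1124
RR = 0.2609 / 0.1124 = 2.321

2.321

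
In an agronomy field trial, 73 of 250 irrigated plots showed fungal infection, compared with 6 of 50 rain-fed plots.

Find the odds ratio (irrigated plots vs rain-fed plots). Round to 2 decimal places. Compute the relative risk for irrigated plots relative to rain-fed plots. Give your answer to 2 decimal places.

OR = 3.02; RR = 2.43

OR = (73 × 44) / (177 × 6) = 3212/1062 ≈ 3.02
risk, irrigated plots = 73/250 = 0.2920
risk, rain-fed plots = 6/50 = 0.1200
RR = 0.2920 / 0.1200 = 2.43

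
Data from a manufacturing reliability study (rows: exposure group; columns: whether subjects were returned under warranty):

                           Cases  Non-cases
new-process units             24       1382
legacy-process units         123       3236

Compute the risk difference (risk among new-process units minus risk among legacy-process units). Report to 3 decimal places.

risk, new-process units = 24/1406 = 0.01707
risk, legacy-process units = 123/3359 = 0.03662
risk difference = 0.01707 − 0.03662 = -0.020

RD ≈ -0.020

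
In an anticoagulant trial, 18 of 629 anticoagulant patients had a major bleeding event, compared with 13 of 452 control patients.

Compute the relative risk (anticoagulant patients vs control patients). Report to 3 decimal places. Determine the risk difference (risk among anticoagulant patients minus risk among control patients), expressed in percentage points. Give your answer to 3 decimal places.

RR = 0.995; RD = -0.014

risk, anticoagulant patients = 18/629 = 0.02862
risk, control patients = 13/452 = 0.02876
RR = 0.02862 / 0.02876 = 0.995
risk difference = 0.02862 − 0.02876 = -0.00014 → -0.014 percentage points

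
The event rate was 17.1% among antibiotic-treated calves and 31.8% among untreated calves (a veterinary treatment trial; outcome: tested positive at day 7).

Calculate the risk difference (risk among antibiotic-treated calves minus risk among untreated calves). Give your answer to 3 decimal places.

risk difference = 0.1710 − 0.3180 = -0.147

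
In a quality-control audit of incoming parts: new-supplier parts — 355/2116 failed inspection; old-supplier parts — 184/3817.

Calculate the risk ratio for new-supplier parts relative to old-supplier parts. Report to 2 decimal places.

RR: 3.48

risk, new-supplier parts = 355/2116 = 0.16777
risk, old-supplier parts = 184/3817 = 0.04821
RR = 0.16777 / 0.04821 = 3.48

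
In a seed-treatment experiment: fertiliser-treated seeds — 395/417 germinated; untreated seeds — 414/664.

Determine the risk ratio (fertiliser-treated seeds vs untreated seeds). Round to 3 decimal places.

1.519

risk, fertiliser-treated seeds = 395/417 = 0.9472
risk, untreated seeds = 414/664 = 0.6235
RR = 0.9472 / 0.6235 = 1.519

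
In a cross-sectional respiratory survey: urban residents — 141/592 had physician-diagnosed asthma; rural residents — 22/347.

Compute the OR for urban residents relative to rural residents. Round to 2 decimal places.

odds, urban residents = 141/451 = 0.3126
odds, rural residents = 22/325 = 0.0677
OR = 0.3126 / 0.0677 = 4.62

OR: 4.62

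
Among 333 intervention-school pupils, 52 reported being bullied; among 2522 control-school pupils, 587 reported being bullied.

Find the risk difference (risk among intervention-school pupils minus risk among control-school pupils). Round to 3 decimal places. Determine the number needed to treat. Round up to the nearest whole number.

RD = -0.077; NNT = 14

risk, intervention-school pupils = 52/333 = 0.1562
risk, control-school pupils = 587/2522 = 0.2328
risk difference = 0.1562 − 0.2328 = -0.077
absolute risk difference = 0.076596
1 / 0.076596 = 13.056 → round up → 14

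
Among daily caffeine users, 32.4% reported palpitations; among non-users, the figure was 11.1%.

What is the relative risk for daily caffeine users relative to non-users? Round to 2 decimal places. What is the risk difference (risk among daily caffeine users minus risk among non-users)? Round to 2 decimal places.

RR = 2.92; RD = 0.21

RR = 0.3240 / 0.1110 = 2.92
risk difference = 0.3240 − 0.1110 = 0.21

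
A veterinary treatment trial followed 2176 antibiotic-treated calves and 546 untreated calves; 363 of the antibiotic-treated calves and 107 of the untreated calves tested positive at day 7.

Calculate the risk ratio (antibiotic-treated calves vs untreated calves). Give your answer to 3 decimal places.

risk, antibiotic-treated calves = 363/2176 = 0.1668
risk, untreated calves = 107/546 = 0.1960
RR = 0.1668 / 0.1960 = 0.851

0.851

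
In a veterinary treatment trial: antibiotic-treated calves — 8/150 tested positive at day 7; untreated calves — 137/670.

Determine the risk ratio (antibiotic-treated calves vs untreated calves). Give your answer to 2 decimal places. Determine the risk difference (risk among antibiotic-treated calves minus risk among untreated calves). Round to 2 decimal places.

risk, antibiotic-treated calves = 8/150 = 0.0533
risk, untreated calves = 137/670 = 0.2045
RR = 0.0533 / 0.2045 = 0.26
risk difference = 0.0533 − 0.2045 = -0.15

RR = 0.26; RD = -0.15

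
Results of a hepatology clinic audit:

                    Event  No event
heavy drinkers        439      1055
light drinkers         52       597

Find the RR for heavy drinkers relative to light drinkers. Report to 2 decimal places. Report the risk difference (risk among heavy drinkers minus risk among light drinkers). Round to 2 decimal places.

RR = 3.67; RD = 0.21

risk, heavy drinkers = 439/1494 = 0.2938
risk, light drinkers = 52/649 = 0.0801
RR = 0.2938 / 0.0801 = 3.67
risk difference = 0.2938 − 0.0801 = 0.21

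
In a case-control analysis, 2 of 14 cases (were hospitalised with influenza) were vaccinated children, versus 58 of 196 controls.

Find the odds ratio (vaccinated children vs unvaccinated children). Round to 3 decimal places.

odds, vaccinated children = 2/58 = 0.03448
odds, unvaccinated children = 12/138 = 0.08696
OR = 0.03448 / 0.08696 = 0.397

0.397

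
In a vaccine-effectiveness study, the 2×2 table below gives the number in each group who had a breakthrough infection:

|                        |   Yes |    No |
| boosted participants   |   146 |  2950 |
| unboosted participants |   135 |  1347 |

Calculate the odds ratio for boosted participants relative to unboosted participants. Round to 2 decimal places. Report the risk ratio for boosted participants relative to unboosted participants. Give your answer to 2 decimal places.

odds, boosted participants = 146/2950 = 0.04949
odds, unboosted participants = 135/1347 = 0.10022
OR = 0.04949 / 0.10022 = 0.49
risk, boosted participants = 146/3096 = 0.04716
risk, unboosted participants = 135/1482 = 0.09109
RR = 0.04716 / 0.09109 = 0.52

OR = 0.49; RR = 0.52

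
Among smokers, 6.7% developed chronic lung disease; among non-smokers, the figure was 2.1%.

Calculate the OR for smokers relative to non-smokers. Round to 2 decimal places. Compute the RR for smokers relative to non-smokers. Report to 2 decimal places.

odds, smokers = 0.06700/0.93300 = 0.07181
odds, non-smokers = 0.02100/0.97900 = 0.02145
OR = 0.07181 / 0.02145 = 3.35
RR = 0.06700 / 0.02100 = 3.19

OR = 3.35; RR = 3.19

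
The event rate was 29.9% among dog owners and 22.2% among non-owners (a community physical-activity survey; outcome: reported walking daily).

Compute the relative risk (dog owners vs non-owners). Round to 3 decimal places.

RR = 0.2990 / 0.2220 = 1.347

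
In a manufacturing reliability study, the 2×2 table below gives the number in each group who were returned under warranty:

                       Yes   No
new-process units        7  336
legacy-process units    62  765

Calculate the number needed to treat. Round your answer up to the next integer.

NNT ≈ 19

risk, new-process units = 7/343 = 0.020408
risk, legacy-process units = 62/827 = 0.074970
absolute risk difference = 0.054562
1 / 0.054562 = 18.328 → round up → 19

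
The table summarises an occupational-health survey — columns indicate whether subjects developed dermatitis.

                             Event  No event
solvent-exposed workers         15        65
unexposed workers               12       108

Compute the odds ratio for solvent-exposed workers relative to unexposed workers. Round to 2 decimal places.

OR = (15 × 108) / (65 × 12) = 1620/780 ≈ 2.08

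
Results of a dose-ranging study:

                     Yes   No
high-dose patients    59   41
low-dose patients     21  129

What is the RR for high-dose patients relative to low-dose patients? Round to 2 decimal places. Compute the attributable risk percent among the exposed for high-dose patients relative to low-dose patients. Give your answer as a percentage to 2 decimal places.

risk, high-dose patients = 59/100 = 0.5900
risk, low-dose patients = 21/150 = 0.1400
RR = 0.5900 / 0.1400 = 4.21
AR% = (0.5900 − 0.1400) / 0.5900 = 0.7627 → 76.27%

RR = 4.21; AR% = 76.27%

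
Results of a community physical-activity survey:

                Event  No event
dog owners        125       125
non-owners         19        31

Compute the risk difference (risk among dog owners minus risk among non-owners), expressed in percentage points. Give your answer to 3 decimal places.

12.000

risk, dog owners = 125/250 = 0.5000
risk, non-owners = 19/50 = 0.3800
risk difference = 0.5000 − 0.3800 = 0.1200 → 12.000 percentage points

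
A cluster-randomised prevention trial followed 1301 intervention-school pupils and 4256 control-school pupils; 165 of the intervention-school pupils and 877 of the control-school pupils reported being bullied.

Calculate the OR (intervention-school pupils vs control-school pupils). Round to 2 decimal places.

OR = 0.56

odds, intervention-school pupils = 165/1136 = 0.1452
odds, control-school pupils = 877/3379 = 0.2595
OR = 0.1452 / 0.2595 = 0.56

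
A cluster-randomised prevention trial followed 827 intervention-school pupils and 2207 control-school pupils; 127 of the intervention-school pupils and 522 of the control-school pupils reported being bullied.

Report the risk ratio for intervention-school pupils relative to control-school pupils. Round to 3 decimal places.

risk, intervention-school pupils = 127/827 = 0.1536
risk, control-school pupils = 522/2207 = 0.2365
RR = 0.1536 / 0.2365 = 0.649

RR: 0.649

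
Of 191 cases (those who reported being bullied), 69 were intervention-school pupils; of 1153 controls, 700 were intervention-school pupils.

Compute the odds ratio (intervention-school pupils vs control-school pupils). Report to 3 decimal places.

OR = (69 × 453) / (700 × 122) = 31257/85400 ≈ 0.366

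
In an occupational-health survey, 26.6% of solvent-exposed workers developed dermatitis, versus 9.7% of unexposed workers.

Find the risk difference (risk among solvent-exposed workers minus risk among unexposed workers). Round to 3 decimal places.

risk difference = 0.2660 − 0.0970 = 0.169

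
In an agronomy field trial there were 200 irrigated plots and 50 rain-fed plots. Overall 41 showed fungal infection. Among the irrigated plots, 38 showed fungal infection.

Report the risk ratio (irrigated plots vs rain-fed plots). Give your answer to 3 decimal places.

irrigated plots without the outcome: 200 − 38 = 162
rain-fed plots with the outcome: 41 − 38 = 3
rain-fed plots without the outcome: 50 − 3 = 47
risk, irrigated plots = 38/200 = 0.1900
risk, rain-fed plots = 3/50 = 0.0600
RR = 0.1900 / 0.0600 = 3.167

RR ≈ 3.167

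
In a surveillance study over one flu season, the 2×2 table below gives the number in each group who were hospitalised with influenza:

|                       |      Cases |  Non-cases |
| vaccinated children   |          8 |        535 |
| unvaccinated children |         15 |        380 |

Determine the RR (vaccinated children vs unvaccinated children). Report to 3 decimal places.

risk, vaccinated children = 8/543 = 0.01473
risk, unvaccinated children = 15/395 = 0.03797
RR = 0.01473 / 0.03797 = 0.388

0.388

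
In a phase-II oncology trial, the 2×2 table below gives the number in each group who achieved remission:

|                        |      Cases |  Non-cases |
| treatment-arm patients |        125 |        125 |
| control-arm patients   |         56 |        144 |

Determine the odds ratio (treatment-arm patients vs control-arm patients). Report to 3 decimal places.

OR = (125 × 144) / (125 × 56) = 18000/7000 ≈ 2.571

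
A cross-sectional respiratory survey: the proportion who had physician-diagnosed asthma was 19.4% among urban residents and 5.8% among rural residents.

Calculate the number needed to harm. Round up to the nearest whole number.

NNH ≈ 8

absolute risk difference = 0.136000
1 / 0.136000 = 7.353 → round up → 8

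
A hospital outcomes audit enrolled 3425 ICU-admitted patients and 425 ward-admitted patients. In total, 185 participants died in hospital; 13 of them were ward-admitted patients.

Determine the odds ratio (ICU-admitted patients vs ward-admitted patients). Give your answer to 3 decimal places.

ICU-admitted patients with the outcome: 185 − 13 = 172
ICU-admitted patients without the outcome: 3425 − 172 = 3253
ward-admitted patients without the outcome: 425 − 13 = 412
OR = (172 × 412) / (3253 × 13) = 70864/42289 ≈ 1.676

1.676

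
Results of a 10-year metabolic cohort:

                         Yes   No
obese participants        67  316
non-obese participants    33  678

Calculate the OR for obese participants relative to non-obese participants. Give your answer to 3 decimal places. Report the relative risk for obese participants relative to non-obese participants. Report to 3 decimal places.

OR = (67 × 678) / (316 × 33) = 45426/10428 ≈ 4.356
risk, obese participants = 67/383 = 0.17493
risk, non-obese participants = 33/711 = 0.04641
RR = 0.17493 / 0.04641 = 3.769

OR = 4.356; RR = 3.769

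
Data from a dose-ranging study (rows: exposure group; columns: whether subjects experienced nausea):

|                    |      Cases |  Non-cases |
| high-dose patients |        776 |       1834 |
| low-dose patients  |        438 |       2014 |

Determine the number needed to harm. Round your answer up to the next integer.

risk, high-dose patients = 776/2610 = 0.297318
risk, low-dose patients = 438/2452 = 0.178630
absolute risk difference = 0.118688
1 / 0.118688 = 8.425 → round up → 9

NNH: 9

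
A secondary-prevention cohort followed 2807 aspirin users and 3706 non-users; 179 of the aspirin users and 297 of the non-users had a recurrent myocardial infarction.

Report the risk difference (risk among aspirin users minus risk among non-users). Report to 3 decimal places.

-0.016

risk, aspirin users = 179/2807 = 0.0638
risk, non-users = 297/3706 = 0.0801
risk difference = 0.0638 − 0.0801 = -0.016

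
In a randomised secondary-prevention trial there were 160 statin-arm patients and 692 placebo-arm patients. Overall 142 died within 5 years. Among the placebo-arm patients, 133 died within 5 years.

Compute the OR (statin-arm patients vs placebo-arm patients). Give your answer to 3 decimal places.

0.251

statin-arm patients with the outcome: 142 − 133 = 9
statin-arm patients without the outcome: 160 − 9 = 151
placebo-arm patients without the outcome: 692 − 133 = 559
odds, statin-arm patients = 9/151 = 0.0596
odds, placebo-arm patients = 133/559 = 0.2379
OR = 0.0596 / 0.2379 = 0.251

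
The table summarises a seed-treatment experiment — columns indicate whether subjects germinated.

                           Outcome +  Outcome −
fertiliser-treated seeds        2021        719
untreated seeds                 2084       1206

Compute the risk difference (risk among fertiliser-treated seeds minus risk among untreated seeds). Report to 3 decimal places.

risk, fertiliser-treated seeds = 2021/2740 = 0.7376
risk, untreated seeds = 2084/3290 = 0.6334
risk difference = 0.7376 − 0.6334 = 0.104

RD: 0.104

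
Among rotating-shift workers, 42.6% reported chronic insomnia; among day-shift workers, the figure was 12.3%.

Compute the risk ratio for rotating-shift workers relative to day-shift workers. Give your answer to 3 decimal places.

RR = 0.4260 / 0.1230 = 3.463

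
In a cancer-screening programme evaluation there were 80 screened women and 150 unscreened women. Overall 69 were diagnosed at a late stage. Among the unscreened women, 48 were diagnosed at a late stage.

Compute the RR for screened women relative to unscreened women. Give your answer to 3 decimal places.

screened women with the outcome: 69 − 48 = 21
screened women without the outcome: 80 − 21 = 59
unscreened women without the outcome: 150 − 48 = 102
risk, screened women = 21/80 = 0.2625
risk, unscreened women = 48/150 = 0.3200
RR = 0.2625 / 0.3200 = 0.820

0.820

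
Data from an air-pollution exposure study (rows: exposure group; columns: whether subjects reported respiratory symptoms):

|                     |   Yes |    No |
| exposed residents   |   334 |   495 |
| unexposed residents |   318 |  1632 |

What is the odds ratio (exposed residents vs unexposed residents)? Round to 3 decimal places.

OR = (334 × 1632) / (495 × 318) = 545088/157410 ≈ 3.463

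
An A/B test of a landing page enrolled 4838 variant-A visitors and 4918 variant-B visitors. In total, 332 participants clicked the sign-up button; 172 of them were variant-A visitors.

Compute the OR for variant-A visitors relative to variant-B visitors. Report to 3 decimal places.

1.096

variant-A visitors without the outcome: 4838 − 172 = 4666
variant-B visitors with the outcome: 332 − 172 = 160
variant-B visitors without the outcome: 4918 − 160 = 4758
OR = (172 × 4758) / (4666 × 160) = 818376/746560 ≈ 1.096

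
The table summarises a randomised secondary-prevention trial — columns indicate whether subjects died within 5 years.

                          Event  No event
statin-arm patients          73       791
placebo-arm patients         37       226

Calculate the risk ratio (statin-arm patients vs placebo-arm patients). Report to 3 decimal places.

risk, statin-arm patients = 73/864 = 0.0845
risk, placebo-arm patients = 37/263 = 0.1407
RR = 0.0845 / 0.1407 = 0.601

RR = 0.601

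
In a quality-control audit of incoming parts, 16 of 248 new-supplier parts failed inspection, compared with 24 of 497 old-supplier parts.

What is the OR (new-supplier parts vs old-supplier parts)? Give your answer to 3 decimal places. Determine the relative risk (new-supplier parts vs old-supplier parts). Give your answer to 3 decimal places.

OR = (16 × 473) / (232 × 24) = 7568/5568 ≈ 1.359
risk, new-supplier parts = 16/248 = 0.06452
risk, old-supplier parts = 24/497 = 0.04829
RR = 0.06452 / 0.04829 = 1.336

OR = 1.359; RR = 1.336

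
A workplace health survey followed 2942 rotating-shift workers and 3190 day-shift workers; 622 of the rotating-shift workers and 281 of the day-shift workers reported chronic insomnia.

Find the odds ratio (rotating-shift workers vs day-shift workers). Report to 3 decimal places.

OR = (622 × 2909) / (2320 × 281) = 1809398/651920 ≈ 2.775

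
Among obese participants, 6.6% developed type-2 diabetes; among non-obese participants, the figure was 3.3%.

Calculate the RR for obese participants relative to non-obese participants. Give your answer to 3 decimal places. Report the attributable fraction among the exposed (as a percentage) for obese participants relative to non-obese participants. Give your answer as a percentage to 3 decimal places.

RR = 0.06600 / 0.03300 = 2.000
AR% = (0.06600 − 0.03300) / 0.06600 = 0.5000 → 50.000%

RR = 2.000; AR% = 50.000%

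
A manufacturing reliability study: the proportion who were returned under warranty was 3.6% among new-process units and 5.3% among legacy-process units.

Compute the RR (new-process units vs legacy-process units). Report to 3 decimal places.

RR = 0.03600 / 0.05300 = 0.679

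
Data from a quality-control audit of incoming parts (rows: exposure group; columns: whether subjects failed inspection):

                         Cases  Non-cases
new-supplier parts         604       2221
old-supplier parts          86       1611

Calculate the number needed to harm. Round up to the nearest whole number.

7

risk, new-supplier parts = 604/2825 = 0.213805
risk, old-supplier parts = 86/1697 = 0.050678
absolute risk difference = 0.163128
1 / 0.163128 = 6.130 → round up → 7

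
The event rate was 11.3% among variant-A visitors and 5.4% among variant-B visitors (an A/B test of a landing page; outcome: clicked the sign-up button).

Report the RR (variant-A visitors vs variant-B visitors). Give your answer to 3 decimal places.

RR = 0.1130 / 0.0540 = 2.093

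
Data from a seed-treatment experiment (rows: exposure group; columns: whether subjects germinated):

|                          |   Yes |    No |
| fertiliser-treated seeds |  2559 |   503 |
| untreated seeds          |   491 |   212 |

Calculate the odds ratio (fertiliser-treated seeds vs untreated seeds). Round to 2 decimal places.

OR = (2559 × 212) / (503 × 491) = 542508/246973 ≈ 2.20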